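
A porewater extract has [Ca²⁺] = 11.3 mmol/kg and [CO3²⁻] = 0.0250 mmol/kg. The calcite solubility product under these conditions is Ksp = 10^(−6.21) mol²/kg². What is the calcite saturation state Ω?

Ksp = 10^(−6.21) = 6.166×10^-7
Ω = [Ca²⁺][CO3²⁻]/Ksp = (11.3×10^-3)(0.0250×10^-3) / 6.166×10^-7 = 0.458

Ω = 0.458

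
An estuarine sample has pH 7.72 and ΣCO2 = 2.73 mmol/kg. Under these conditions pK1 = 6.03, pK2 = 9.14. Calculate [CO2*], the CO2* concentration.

α₀ = 1 / (1 + K1/[H⁺] + K1K2/[H⁺]²) = 1 / (1 + 10^+1.69 + 10^+0.27)
   = 1 / (1 + 48.978 + 1.8621) = 1/51.840 = 0.01929
[CO2*] = α₀ × DIC = 0.01929 × 2.73 = 0.0527 mmol/kg

[CO2*] = 0.0527 mmol/kg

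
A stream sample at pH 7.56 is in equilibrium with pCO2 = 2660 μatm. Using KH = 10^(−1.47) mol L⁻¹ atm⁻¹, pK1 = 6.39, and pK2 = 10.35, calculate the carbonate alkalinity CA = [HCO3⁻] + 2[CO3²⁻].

[CO2*] = KH · pCO2 = 10^(−1.47) × 2660×10^-6 = 9.013×10^-5 mol/L
α₀ = 1/(1 + K1/[H⁺] + K1K2/[H⁺]²) = 1/(1 + 10^+1.17 + 10^-1.62) = 0.06323
DIC = [CO2*]/α₀ = 9.013×10^-5 / 0.06323 = 1.425 mmol/L
CA = (α₁ + 2α₂)·DIC = (0.9353 + 2×0.001517) × 1.425 = 1.34 mmol/L

CA = 1.34 mmol/L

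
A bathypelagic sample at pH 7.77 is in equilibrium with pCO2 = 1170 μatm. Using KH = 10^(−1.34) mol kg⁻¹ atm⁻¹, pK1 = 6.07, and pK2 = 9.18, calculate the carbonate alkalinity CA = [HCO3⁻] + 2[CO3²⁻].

CA = 2.89 mmol/kg

[CO2*] = KH · pCO2 = 10^(−1.34) × 1170×10^-6 = 5.348×10^-5 mol/kg
α₀ = 1/(1 + K1/[H⁺] + K1K2/[H⁺]²) = 1/(1 + 10^+1.70 + 10^+0.29) = 0.01884
DIC = [CO2*]/α₀ = 5.348×10^-5 / 0.01884 = 2.838 mmol/kg
CA = (α₁ + 2α₂)·DIC = (0.9444 + 2×0.03674) × 2.838 = 2.89 mmol/kg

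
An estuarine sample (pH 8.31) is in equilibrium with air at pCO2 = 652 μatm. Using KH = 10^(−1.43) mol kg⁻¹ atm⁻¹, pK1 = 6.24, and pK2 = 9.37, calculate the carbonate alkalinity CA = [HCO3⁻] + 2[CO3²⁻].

CA = 3.34 mmol/kg

[CO2*] = KH · pCO2 = 10^(−1.43) × 652×10^-6 = 2.422×10^-5 mol/kg
α₀ = 1/(1 + K1/[H⁺] + K1K2/[H⁺]²) = 1/(1 + 10^+2.07 + 10^+1.01) = 0.007769
DIC = [CO2*]/α₀ = 2.422×10^-5 / 0.007769 = 3.118 mmol/kg
CA = (α₁ + 2α₂)·DIC = (0.9127 + 2×0.07950) × 3.118 = 3.34 mmol/kg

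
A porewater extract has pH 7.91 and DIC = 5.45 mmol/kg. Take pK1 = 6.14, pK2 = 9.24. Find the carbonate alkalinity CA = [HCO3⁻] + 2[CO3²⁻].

CA = 5.60 mmol/kg

CA = [HCO3⁻] + 2[CO3²⁻] = (α₁ + 2α₂)·DIC
At pH 7.91: [H⁺]/K1 = 10^-1.77 = 0.016982, K2/[H⁺] = 10^-1.33 = 0.046774
α₁ = 1/(1 + 0.016982 + 0.046774) = 1/1.0638 = 0.9401; α₂ = α₁·K2/[H⁺] = 0.04397
α₁ + 2α₂ = 1.0280
CA = 1.0280 × 5.45 = 5.60 mmol/kg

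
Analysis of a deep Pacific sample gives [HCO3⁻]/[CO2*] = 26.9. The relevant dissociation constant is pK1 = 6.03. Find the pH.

From K1 = [H⁺][HCO3⁻]/[CO2*]:  pH = pK1 + log₁₀([HCO3⁻]/[CO2*])
log₁₀(26.9) = +1.430
pH = 6.03 + (+1.430) = 7.46

pH = 7.46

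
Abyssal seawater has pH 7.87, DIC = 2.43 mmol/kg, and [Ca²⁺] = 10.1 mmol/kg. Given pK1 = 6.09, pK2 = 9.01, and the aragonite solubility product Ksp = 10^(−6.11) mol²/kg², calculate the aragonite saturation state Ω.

α₂ = 1 / (1 + [H⁺]/K2 + [H⁺]²/(K1K2)) = 1 / (1 + 10^+1.14 + 10^-0.64)
   = 1 / (1 + 13.804 + 0.22909) = 1/15.033 = 0.06652
[CO3²⁻] = α₂ × DIC = 0.06652 × 2.43 = 0.1616 mmol/kg
Ksp = 10^(−6.11) = 7.762×10^-7
Ω = [Ca²⁺][CO3²⁻]/Ksp = (10.1×10^-3)(1.616×10^-4) / 7.762×10^-7 = 2.10

Ω = 2.10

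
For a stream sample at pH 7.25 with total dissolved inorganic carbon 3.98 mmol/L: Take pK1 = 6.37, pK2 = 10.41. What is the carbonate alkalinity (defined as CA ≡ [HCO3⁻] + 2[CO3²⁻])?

CA = 3.52 mmol/L

CA = [HCO3⁻] + 2[CO3²⁻] = (α₁ + 2α₂)·DIC
At pH 7.25: [H⁺]/K1 = 10^-0.88 = 0.13183, K2/[H⁺] = 10^-3.16 = 0.00069183
α₁ = 1/(1 + 0.13183 + 0.00069183) = 1/1.1325 = 0.8830; α₂ = α₁·K2/[H⁺] = 0.0006109
α₁ + 2α₂ = 0.8842
CA = 0.8842 × 3.98 = 3.52 mmol/L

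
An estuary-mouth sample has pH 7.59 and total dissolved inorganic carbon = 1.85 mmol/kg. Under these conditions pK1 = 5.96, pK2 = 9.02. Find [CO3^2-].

α₂ = 1 / (1 + [H⁺]/K2 + [H⁺]²/(K1K2)) = 1 / (1 + 10^+1.43 + 10^-0.20)
   = 1 / (1 + 26.915 + 0.63096) = 1/28.546 = 0.03503
[CO3²⁻] = α₂ × DIC = 0.03503 × 1.85 = 0.0648 mmol/kg

[CO3²⁻] = 0.0648 mmol/kg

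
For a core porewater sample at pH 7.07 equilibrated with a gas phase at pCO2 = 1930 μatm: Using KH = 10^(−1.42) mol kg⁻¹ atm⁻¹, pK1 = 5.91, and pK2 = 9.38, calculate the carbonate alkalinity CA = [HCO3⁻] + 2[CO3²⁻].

CA = 1.07 mmol/kg

[CO2*] = KH · pCO2 = 10^(−1.42) × 1930×10^-6 = 7.338×10^-5 mol/kg
α₀ = 1/(1 + K1/[H⁺] + K1K2/[H⁺]²) = 1/(1 + 10^+1.16 + 10^-1.15) = 0.06441
DIC = [CO2*]/α₀ = 7.338×10^-5 / 0.06441 = 1.139 mmol/kg
CA = (α₁ + 2α₂)·DIC = (0.9310 + 2×0.004560) × 1.139 = 1.07 mmol/kg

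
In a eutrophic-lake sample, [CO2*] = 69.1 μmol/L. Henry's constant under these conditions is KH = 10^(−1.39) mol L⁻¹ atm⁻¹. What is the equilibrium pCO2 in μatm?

KH = 10^(−1.39) = 4.074×10^-2 mol L⁻¹ atm⁻¹
pCO2 = [CO2*]/KH = 69.1×10^-6 / 4.074×10^-2 = 1.70×10^-3 atm = 1700 μatm

pCO2 = 1700 μatm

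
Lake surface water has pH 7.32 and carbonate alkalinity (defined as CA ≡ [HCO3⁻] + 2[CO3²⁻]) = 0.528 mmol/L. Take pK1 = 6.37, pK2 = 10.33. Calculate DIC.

CA = [HCO3⁻] + 2[CO3²⁻] = (α₁ + 2α₂)·DIC
At pH 7.32: [H⁺]/K1 = 10^-0.95 = 0.11220, K2/[H⁺] = 10^-3.01 = 0.00097724
α₁ = 1/(1 + 0.11220 + 0.00097724) = 1/1.1132 = 0.8983; α₂ = α₁·K2/[H⁺] = 0.0008779
α₁ + 2α₂ = 0.9001
DIC = CA / (α₁ + 2α₂) = 0.528 / 0.9001 = 0.587 mmol/L

DIC = 0.587 mmol/L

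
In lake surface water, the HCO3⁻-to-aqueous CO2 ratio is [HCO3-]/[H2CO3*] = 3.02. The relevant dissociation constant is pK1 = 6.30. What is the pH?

From K1 = [H⁺][HCO3-]/[H2CO3*]:  pH = pK1 + log₁₀([HCO3-]/[H2CO3*])
log₁₀(3.02) = +0.480
pH = 6.30 + (+0.480) = 6.78

pH = 6.78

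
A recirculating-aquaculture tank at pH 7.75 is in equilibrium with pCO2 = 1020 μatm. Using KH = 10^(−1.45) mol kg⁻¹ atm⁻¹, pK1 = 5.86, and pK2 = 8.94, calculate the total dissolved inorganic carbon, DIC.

[CO2*] = KH · pCO2 = 10^(−1.45) × 1020×10^-6 = 3.619×10^-5 mol/kg
α₀ = 1/(1 + K1/[H⁺] + K1K2/[H⁺]²) = 1/(1 + 10^+1.89 + 10^+0.70) = 0.01196
DIC = [CO2*]/α₀ = 3.619×10^-5 / 0.01196 = 3.03 mmol/kg

DIC = 3.03 mmol/kg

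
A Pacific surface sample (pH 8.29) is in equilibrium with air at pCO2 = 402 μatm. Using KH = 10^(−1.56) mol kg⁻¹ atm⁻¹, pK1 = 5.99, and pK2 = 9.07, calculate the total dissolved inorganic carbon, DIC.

DIC = 2.59 mmol/kg

[CO2*] = KH · pCO2 = 10^(−1.56) × 402×10^-6 = 1.107×10^-5 mol/kg
α₀ = 1/(1 + K1/[H⁺] + K1K2/[H⁺]²) = 1/(1 + 10^+2.30 + 10^+1.52) = 0.004280
DIC = [CO2*]/α₀ = 1.107×10^-5 / 0.004280 = 2.59 mmol/kg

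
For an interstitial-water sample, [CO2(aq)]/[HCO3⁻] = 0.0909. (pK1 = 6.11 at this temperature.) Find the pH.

pH = 7.15

From K1 = [H⁺][HCO3⁻]/[CO2(aq)]:  pH = pK1 − log₁₀([CO2(aq)]/[HCO3⁻])
log₁₀(0.0909) = -1.041
pH = 6.11 − (-1.041) = 7.15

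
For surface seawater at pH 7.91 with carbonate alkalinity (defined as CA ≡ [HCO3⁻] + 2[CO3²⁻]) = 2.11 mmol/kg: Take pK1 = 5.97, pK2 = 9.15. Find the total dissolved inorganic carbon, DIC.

DIC = 2.02 mmol/kg

CA = [HCO3⁻] + 2[CO3²⁻] = (α₁ + 2α₂)·DIC
At pH 7.91: [H⁺]/K1 = 10^-1.94 = 0.011482, K2/[H⁺] = 10^-1.24 = 0.057544
α₁ = 1/(1 + 0.011482 + 0.057544) = 1/1.0690 = 0.9354; α₂ = α₁·K2/[H⁺] = 0.05383
α₁ + 2α₂ = 1.0431
DIC = CA / (α₁ + 2α₂) = 2.11 / 1.0431 = 2.02 mmol/kg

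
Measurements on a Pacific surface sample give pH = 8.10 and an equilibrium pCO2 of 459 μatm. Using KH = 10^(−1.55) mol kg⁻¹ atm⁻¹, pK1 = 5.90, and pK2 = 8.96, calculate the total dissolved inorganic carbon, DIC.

[CO2*] = KH · pCO2 = 10^(−1.55) × 459×10^-6 = 1.294×10^-5 mol/kg
α₀ = 1/(1 + K1/[H⁺] + K1K2/[H⁺]²) = 1/(1 + 10^+2.20 + 10^+1.34) = 0.005514
DIC = [CO2*]/α₀ = 1.294×10^-5 / 0.005514 = 2.35 mmol/kg

DIC = 2.35 mmol/kg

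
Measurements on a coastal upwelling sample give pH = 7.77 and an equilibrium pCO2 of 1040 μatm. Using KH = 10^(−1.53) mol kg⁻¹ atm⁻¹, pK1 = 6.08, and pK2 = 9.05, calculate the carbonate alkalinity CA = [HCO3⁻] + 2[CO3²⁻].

CA = 1.66 mmol/kg

[CO2*] = KH · pCO2 = 10^(−1.53) × 1040×10^-6 = 3.069×10^-5 mol/kg
α₀ = 1/(1 + K1/[H⁺] + K1K2/[H⁺]²) = 1/(1 + 10^+1.69 + 10^+0.41) = 0.01903
DIC = [CO2*]/α₀ = 3.069×10^-5 / 0.01903 = 1.613 mmol/kg
CA = (α₁ + 2α₂)·DIC = (0.9321 + 2×0.04891) × 1.613 = 1.66 mmol/kg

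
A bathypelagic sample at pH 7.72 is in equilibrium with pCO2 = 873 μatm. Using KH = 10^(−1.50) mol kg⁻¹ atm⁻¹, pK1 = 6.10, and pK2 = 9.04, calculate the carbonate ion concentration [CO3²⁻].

[CO3²⁻] = 0.0551 mmol/kg

[CO2*] = KH · pCO2 = 10^(−1.50) × 873×10^-6 = 2.761×10^-5 mol/kg
α₀ = 1/(1 + K1/[H⁺] + K1K2/[H⁺]²) = 1/(1 + 10^+1.62 + 10^+0.30) = 0.02238
DIC = [CO2*]/α₀ = 2.761×10^-5 / 0.02238 = 1.234 mmol/kg
[CO3²⁻] = α₂·DIC; α₂ = 0.04465, so [CO3²⁻] = 0.04465 × 1.234 = 0.0551 mmol/kg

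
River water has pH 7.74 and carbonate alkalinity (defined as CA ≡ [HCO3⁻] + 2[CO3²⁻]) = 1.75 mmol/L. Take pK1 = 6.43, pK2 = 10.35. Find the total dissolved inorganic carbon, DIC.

DIC = 1.83 mmol/L

CA = [HCO3⁻] + 2[CO3²⁻] = (α₁ + 2α₂)·DIC
At pH 7.74: [H⁺]/K1 = 10^-1.31 = 0.048978, K2/[H⁺] = 10^-2.61 = 0.0024547
α₁ = 1/(1 + 0.048978 + 0.0024547) = 1/1.0514 = 0.9511; α₂ = α₁·K2/[H⁺] = 0.002335
α₁ + 2α₂ = 0.9558
DIC = CA / (α₁ + 2α₂) = 1.75 / 0.9558 = 1.83 mmol/L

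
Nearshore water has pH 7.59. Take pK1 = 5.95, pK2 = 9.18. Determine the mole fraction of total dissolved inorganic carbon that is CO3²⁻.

α₂ = 0.0245

α₂ = 1 / (1 + [H⁺]/K2 + [H⁺]²/(K1K2)) = 1 / (1 + 10^+1.59 + 10^-0.05)
   = 1 / (1 + 38.905 + 0.89125) = 1/40.796 = 0.02451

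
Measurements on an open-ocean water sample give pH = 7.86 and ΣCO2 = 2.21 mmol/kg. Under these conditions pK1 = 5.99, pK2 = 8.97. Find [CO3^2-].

α₂ = 1 / (1 + [H⁺]/K2 + [H⁺]²/(K1K2)) = 1 / (1 + 10^+1.11 + 10^-0.76)
   = 1 / (1 + 12.882 + 0.17378) = 1/14.056 = 0.07114
[CO3²⁻] = α₂ × DIC = 0.07114 × 2.21 = 0.157 mmol/kg

[CO3²⁻] = 0.157 mmol/kg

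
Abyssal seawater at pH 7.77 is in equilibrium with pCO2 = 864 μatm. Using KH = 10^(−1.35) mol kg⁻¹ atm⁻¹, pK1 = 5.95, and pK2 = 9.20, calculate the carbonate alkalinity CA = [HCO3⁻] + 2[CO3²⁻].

CA = 2.74 mmol/kg

[CO2*] = KH · pCO2 = 10^(−1.35) × 864×10^-6 = 3.859×10^-5 mol/kg
α₀ = 1/(1 + K1/[H⁺] + K1K2/[H⁺]²) = 1/(1 + 10^+1.82 + 10^+0.39) = 0.01438
DIC = [CO2*]/α₀ = 3.859×10^-5 / 0.01438 = 2.683 mmol/kg
CA = (α₁ + 2α₂)·DIC = (0.9503 + 2×0.03531) × 2.683 = 2.74 mmol/kg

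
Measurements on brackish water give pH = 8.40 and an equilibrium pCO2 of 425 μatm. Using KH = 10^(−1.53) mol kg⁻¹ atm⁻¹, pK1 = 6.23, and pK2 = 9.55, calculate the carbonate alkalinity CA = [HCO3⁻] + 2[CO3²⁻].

CA = 2.12 mmol/kg

[CO2*] = KH · pCO2 = 10^(−1.53) × 425×10^-6 = 1.254×10^-5 mol/kg
α₀ = 1/(1 + K1/[H⁺] + K1K2/[H⁺]²) = 1/(1 + 10^+2.17 + 10^+1.02) = 0.006274
DIC = [CO2*]/α₀ = 1.254×10^-5 / 0.006274 = 1.999 mmol/kg
CA = (α₁ + 2α₂)·DIC = (0.9280 + 2×0.06570) × 1.999 = 2.12 mmol/kg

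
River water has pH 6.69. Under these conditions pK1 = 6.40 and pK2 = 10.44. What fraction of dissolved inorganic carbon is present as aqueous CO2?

α₀ = 0.339

α₀ = 1 / (1 + K1/[H⁺] + K1K2/[H⁺]²) = 1 / (1 + 10^+0.29 + 10^-3.46)
   = 1 / (1 + 1.9498 + 0.00034674) = 1/2.9502 = 0.3390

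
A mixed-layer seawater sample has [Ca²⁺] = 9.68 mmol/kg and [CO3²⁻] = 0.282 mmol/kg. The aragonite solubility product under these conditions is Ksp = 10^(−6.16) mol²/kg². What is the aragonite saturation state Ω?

Ω = 3.95

Ksp = 10^(−6.16) = 6.918×10^-7
Ω = [Ca²⁺][CO3²⁻]/Ksp = (9.68×10^-3)(0.282×10^-3) / 6.918×10^-7 = 3.95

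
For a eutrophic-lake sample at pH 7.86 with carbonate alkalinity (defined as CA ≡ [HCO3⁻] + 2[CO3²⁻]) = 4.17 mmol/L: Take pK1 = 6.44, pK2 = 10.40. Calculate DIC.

DIC = 4.32 mmol/L

CA = [HCO3⁻] + 2[CO3²⁻] = (α₁ + 2α₂)·DIC
At pH 7.86: [H⁺]/K1 = 10^-1.42 = 0.038019, K2/[H⁺] = 10^-2.54 = 0.0028840
α₁ = 1/(1 + 0.038019 + 0.0028840) = 1/1.0409 = 0.9607; α₂ = α₁·K2/[H⁺] = 0.002771
α₁ + 2α₂ = 0.9662
DIC = CA / (α₁ + 2α₂) = 4.17 / 0.9662 = 4.32 mmol/L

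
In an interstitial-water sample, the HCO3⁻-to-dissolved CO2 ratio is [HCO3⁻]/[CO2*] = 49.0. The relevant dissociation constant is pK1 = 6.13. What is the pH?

pH = 7.82

From K1 = [H⁺][HCO3⁻]/[CO2*]:  pH = pK1 + log₁₀([HCO3⁻]/[CO2*])
log₁₀(49.0) = +1.690
pH = 6.13 + (+1.690) = 7.82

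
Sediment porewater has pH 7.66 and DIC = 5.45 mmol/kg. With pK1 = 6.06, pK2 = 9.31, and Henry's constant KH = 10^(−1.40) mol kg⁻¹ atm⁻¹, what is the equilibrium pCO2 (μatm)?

pCO2 = 3280 μatm

α₀ = 1 / (1 + K1/[H⁺] + K1K2/[H⁺]²) = 1 / (1 + 10^+1.60 + 10^-0.05)
   = 1 / (1 + 39.811 + 0.89125) = 1/41.702 = 0.02398
[CO2*] = α₀ × DIC = 0.02398 × 5.45 = 0.1307 mmol/kg
pCO2 = [CO2*]/KH = 1.307×10^-4 / 3.981×10^-2 = 3280 μatm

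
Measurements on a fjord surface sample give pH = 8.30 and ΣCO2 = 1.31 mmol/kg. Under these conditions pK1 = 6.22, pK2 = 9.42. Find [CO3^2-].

[CO3²⁻] = 0.0917 mmol/kg

α₂ = 1 / (1 + [H⁺]/K2 + [H⁺]²/(K1K2)) = 1 / (1 + 10^+1.12 + 10^-0.96)
   = 1 / (1 + 13.183 + 0.10965) = 1/14.292 = 0.06997
[CO3²⁻] = α₂ × DIC = 0.06997 × 1.31 = 0.0917 mmol/kg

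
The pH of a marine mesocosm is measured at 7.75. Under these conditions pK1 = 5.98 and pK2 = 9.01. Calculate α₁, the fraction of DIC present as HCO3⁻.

α₁ = 1 / (1 + [H⁺]/K1 + K2/[H⁺]) = 1 / (1 + 10^-1.77 + 10^-1.26)
   = 1 / (1 + 0.016982 + 0.054954) = 1/1.0719 = 0.9329

α₁ = 0.933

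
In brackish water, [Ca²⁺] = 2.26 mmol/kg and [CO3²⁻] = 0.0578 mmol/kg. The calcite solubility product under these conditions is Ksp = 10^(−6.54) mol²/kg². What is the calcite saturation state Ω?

Ksp = 10^(−6.54) = 2.884×10^-7
Ω = [Ca²⁺][CO3²⁻]/Ksp = (2.26×10^-3)(0.0578×10^-3) / 2.884×10^-7 = 0.453

Ω = 0.453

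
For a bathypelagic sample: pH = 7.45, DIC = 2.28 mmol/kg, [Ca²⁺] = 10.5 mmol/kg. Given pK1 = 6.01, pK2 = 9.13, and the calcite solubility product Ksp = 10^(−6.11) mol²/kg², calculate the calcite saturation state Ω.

Ω = 0.609

α₂ = 1 / (1 + [H⁺]/K2 + [H⁺]²/(K1K2)) = 1 / (1 + 10^+1.68 + 10^+0.24)
   = 1 / (1 + 47.863 + 1.7378) = 1/50.601 = 0.01976
[CO3²⁻] = α₂ × DIC = 0.01976 × 2.28 = 0.04506 mmol/kg
Ksp = 10^(−6.11) = 7.762×10^-7
Ω = [Ca²⁺][CO3²⁻]/Ksp = (10.5×10^-3)(4.506×10^-5) / 7.762×10^-7 = 0.609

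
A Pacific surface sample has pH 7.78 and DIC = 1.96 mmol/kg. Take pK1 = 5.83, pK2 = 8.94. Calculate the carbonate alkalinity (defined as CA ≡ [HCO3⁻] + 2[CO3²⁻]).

CA = [HCO3⁻] + 2[CO3²⁻] = (α₁ + 2α₂)·DIC
At pH 7.78: [H⁺]/K1 = 10^-1.95 = 0.011220, K2/[H⁺] = 10^-1.16 = 0.069183
α₁ = 1/(1 + 0.011220 + 0.069183) = 1/1.0804 = 0.9256; α₂ = α₁·K2/[H⁺] = 0.06403
α₁ + 2α₂ = 1.0536
CA = 1.0536 × 1.96 = 2.07 mmol/kg

CA = 2.07 mmol/kg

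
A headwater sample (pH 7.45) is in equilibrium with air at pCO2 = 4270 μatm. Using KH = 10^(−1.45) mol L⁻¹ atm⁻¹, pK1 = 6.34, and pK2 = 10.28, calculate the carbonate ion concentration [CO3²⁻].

[CO2*] = KH · pCO2 = 10^(−1.45) × 4270×10^-6 = 1.515×10^-4 mol/L
α₀ = 1/(1 + K1/[H⁺] + K1K2/[H⁺]²) = 1/(1 + 10^+1.11 + 10^-1.72) = 0.07193
DIC = [CO2*]/α₀ = 1.515×10^-4 / 0.07193 = 2.106 mmol/L
[CO3²⁻] = α₂·DIC; α₂ = 0.001371, so [CO3²⁻] = 0.001371 × 2.106 = 0.00289 mmol/L = 2.89 μmol/L

[CO3²⁻] = 2.89 μmol/L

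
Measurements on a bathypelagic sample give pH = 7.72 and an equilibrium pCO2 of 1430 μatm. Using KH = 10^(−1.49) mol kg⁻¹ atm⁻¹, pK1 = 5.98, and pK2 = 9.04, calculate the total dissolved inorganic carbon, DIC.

[CO2*] = KH · pCO2 = 10^(−1.49) × 1430×10^-6 = 4.627×10^-5 mol/kg
α₀ = 1/(1 + K1/[H⁺] + K1K2/[H⁺]²) = 1/(1 + 10^+1.74 + 10^+0.42) = 0.01707
DIC = [CO2*]/α₀ = 4.627×10^-5 / 0.01707 = 2.71 mmol/kg

DIC = 2.71 mmol/kg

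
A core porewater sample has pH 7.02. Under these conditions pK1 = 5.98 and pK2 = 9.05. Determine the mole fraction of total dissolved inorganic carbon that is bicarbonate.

α₁ = 0.909

α₁ = 1 / (1 + [H⁺]/K1 + K2/[H⁺]) = 1 / (1 + 10^-1.04 + 10^-2.03)
   = 1 / (1 + 0.091201 + 0.0093325) = 1/1.1005 = 0.9087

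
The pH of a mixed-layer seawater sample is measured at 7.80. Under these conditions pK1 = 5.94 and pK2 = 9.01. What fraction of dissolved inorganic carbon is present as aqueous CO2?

α₀ = 0.0128

α₀ = 1 / (1 + K1/[H⁺] + K1K2/[H⁺]²) = 1 / (1 + 10^+1.86 + 10^+0.65)
   = 1 / (1 + 72.444 + 4.4668) = 1/77.910 = 0.01284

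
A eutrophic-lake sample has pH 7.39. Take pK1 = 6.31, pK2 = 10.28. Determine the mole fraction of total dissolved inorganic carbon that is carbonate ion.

α₂ = 1 / (1 + [H⁺]/K2 + [H⁺]²/(K1K2)) = 1 / (1 + 10^+2.89 + 10^+1.81)
   = 1 / (1 + 776.25 + 64.565) = 1/841.81 = 0.001188

α₂ = 0.00119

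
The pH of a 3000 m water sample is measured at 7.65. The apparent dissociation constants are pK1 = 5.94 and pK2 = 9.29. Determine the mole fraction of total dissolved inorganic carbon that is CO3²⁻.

α₂ = 1 / (1 + [H⁺]/K2 + [H⁺]²/(K1K2)) = 1 / (1 + 10^+1.64 + 10^-0.07)
   = 1 / (1 + 43.652 + 0.85114) = 1/45.503 = 0.02198

α₂ = 0.0220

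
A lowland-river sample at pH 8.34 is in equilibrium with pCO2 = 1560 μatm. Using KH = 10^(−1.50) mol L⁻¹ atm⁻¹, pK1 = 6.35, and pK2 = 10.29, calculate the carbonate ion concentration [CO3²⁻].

[CO3²⁻] = 0.0541 mmol/L

[CO2*] = KH · pCO2 = 10^(−1.50) × 1560×10^-6 = 4.933×10^-5 mol/L
α₀ = 1/(1 + K1/[H⁺] + K1K2/[H⁺]²) = 1/(1 + 10^+1.99 + 10^+0.04) = 0.01002
DIC = [CO2*]/α₀ = 4.933×10^-5 / 0.01002 = 4.924 mmol/L
[CO3²⁻] = α₂·DIC; α₂ = 0.01098, so [CO3²⁻] = 0.01098 × 4.924 = 0.0541 mmol/L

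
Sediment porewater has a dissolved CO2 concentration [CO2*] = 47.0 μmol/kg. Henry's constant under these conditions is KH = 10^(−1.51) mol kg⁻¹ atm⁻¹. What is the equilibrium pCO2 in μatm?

pCO2 = 1520 μatm

KH = 10^(−1.51) = 3.090×10^-2 mol kg⁻¹ atm⁻¹
pCO2 = [CO2*]/KH = 47.0×10^-6 / 3.090×10^-2 = 1.52×10^-3 atm = 1520 μatm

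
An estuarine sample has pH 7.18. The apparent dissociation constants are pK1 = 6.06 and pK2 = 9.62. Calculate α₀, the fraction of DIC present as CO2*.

α₀ = 1 / (1 + K1/[H⁺] + K1K2/[H⁺]²) = 1 / (1 + 10^+1.12 + 10^-1.32)
   = 1 / (1 + 13.183 + 0.047863) = 1/14.230 = 0.07027

α₀ = 0.0703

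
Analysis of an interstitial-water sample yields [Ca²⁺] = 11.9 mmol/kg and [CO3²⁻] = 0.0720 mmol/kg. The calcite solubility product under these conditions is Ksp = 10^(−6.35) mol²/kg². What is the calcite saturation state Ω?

Ω = 1.92

Ksp = 10^(−6.35) = 4.467×10^-7
Ω = [Ca²⁺][CO3²⁻]/Ksp = (11.9×10^-3)(0.0720×10^-3) / 4.467×10^-7 = 1.92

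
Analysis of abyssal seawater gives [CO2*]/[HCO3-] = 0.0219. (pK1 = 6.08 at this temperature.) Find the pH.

pH = 7.74

From K1 = [H⁺][HCO3-]/[CO2*]:  pH = pK1 − log₁₀([CO2*]/[HCO3-])
log₁₀(0.0219) = -1.660
pH = 6.08 − (-1.660) = 7.74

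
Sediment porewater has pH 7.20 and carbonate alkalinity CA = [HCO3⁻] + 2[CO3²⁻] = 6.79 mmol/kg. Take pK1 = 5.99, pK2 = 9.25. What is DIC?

CA = [HCO3⁻] + 2[CO3²⁻] = (α₁ + 2α₂)·DIC
At pH 7.20: [H⁺]/K1 = 10^-1.21 = 0.061660, K2/[H⁺] = 10^-2.05 = 0.0089125
α₁ = 1/(1 + 0.061660 + 0.0089125) = 1/1.0706 = 0.9341; α₂ = α₁·K2/[H⁺] = 0.008325
α₁ + 2α₂ = 0.9507
DIC = CA / (α₁ + 2α₂) = 6.79 / 0.9507 = 7.14 mmol/kg

DIC = 7.14 mmol/kg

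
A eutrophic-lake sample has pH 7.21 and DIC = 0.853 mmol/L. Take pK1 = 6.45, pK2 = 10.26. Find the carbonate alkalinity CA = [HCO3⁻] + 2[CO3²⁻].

CA = [HCO3⁻] + 2[CO3²⁻] = (α₁ + 2α₂)·DIC
At pH 7.21: [H⁺]/K1 = 10^-0.76 = 0.17378, K2/[H⁺] = 10^-3.05 = 0.00089125
α₁ = 1/(1 + 0.17378 + 0.00089125) = 1/1.1747 = 0.8513; α₂ = α₁·K2/[H⁺] = 0.0007587
α₁ + 2α₂ = 0.8528
CA = 0.8528 × 0.853 = 0.727 mmol/L

CA = 0.727 mmol/L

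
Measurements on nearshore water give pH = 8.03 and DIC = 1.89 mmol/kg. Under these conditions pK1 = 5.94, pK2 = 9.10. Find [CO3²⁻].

α₂ = 1 / (1 + [H⁺]/K2 + [H⁺]²/(K1K2)) = 1 / (1 + 10^+1.07 + 10^-1.02)
   = 1 / (1 + 11.749 + 0.095499) = 1/12.844 = 0.07785
[CO3²⁻] = α₂ × DIC = 0.07785 × 1.89 = 0.147 mmol/kg

[CO3²⁻] = 0.147 mmol/kg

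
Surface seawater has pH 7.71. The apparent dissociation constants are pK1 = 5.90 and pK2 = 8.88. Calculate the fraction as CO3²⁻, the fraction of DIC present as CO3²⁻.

α₂ = 0.0624

α₂ = 1 / (1 + [H⁺]/K2 + [H⁺]²/(K1K2)) = 1 / (1 + 10^+1.17 + 10^-0.64)
   = 1 / (1 + 14.791 + 0.22909) = 1/16.020 = 0.06242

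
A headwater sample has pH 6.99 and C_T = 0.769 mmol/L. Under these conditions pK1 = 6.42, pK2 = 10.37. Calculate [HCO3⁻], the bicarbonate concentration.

α₁ = 1 / (1 + [H⁺]/K1 + K2/[H⁺]) = 1 / (1 + 10^-0.57 + 10^-3.38)
   = 1 / (1 + 0.26915 + 0.00041687) = 1/1.2696 = 0.7877
[HCO3⁻] = α₁ × DIC = 0.7877 × 0.769 = 0.606 mmol/L

[HCO3⁻] = 0.606 mmol/L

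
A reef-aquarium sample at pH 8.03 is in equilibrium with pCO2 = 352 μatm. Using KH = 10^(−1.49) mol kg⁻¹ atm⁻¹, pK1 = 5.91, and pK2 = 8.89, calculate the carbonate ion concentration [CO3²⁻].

[CO3²⁻] = 0.207 mmol/kg

[CO2*] = KH · pCO2 = 10^(−1.49) × 352×10^-6 = 1.139×10^-5 mol/kg
α₀ = 1/(1 + K1/[H⁺] + K1K2/[H⁺]²) = 1/(1 + 10^+2.12 + 10^+1.26) = 0.006622
DIC = [CO2*]/α₀ = 1.139×10^-5 / 0.006622 = 1.720 mmol/kg
[CO3²⁻] = α₂·DIC; α₂ = 0.1205, so [CO3²⁻] = 0.1205 × 1.720 = 0.207 mmol/kg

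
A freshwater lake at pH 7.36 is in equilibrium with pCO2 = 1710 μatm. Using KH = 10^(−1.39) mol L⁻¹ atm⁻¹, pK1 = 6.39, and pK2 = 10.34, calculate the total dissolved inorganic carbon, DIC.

[CO2*] = KH · pCO2 = 10^(−1.39) × 1710×10^-6 = 6.966×10^-5 mol/L
α₀ = 1/(1 + K1/[H⁺] + K1K2/[H⁺]²) = 1/(1 + 10^+0.97 + 10^-2.01) = 0.09669
DIC = [CO2*]/α₀ = 6.966×10^-5 / 0.09669 = 0.720 mmol/L

DIC = 0.720 mmol/L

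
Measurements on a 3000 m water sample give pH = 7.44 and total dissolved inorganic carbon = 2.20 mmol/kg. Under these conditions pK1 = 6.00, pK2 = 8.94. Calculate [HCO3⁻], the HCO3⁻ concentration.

α₁ = 1 / (1 + [H⁺]/K1 + K2/[H⁺]) = 1 / (1 + 10^-1.44 + 10^-1.50)
   = 1 / (1 + 0.036308 + 0.031623) = 1/1.0679 = 0.9364
[HCO3⁻] = α₁ × DIC = 0.9364 × 2.20 = 2.06 mmol/kg

[HCO3⁻] = 2.06 mmol/kg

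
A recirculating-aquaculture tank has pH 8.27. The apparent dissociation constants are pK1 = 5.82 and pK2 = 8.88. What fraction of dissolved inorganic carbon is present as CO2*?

α₀ = 1 / (1 + K1/[H⁺] + K1K2/[H⁺]²) = 1 / (1 + 10^+2.45 + 10^+1.84)
   = 1 / (1 + 281.84 + 69.183) = 1/352.02 = 0.002841

α₀ = 0.00284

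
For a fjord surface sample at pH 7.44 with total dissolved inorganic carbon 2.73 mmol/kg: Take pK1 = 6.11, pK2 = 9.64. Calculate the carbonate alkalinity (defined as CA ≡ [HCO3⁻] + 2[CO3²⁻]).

CA = [HCO3⁻] + 2[CO3²⁻] = (α₁ + 2α₂)·DIC
At pH 7.44: [H⁺]/K1 = 10^-1.33 = 0.046774, K2/[H⁺] = 10^-2.20 = 0.0063096
α₁ = 1/(1 + 0.046774 + 0.0063096) = 1/1.0531 = 0.9496; α₂ = α₁·K2/[H⁺] = 0.005992
α₁ + 2α₂ = 0.9616
CA = 0.9616 × 2.73 = 2.63 mmol/kg

CA = 2.63 mmol/kg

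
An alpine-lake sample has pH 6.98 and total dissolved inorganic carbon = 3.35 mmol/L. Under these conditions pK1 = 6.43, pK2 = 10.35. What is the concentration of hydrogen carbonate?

α₁ = 1 / (1 + [H⁺]/K1 + K2/[H⁺]) = 1 / (1 + 10^-0.55 + 10^-3.37)
   = 1 / (1 + 0.28184 + 0.00042658) = 1/1.2823 = 0.7799
[HCO3⁻] = α₁ × DIC = 0.7799 × 3.35 = 2.61 mmol/L

[HCO3⁻] = 2.61 mmol/L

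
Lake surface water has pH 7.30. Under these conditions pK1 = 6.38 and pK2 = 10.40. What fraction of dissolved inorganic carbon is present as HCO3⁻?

α₁ = 0.892

α₁ = 1 / (1 + [H⁺]/K1 + K2/[H⁺]) = 1 / (1 + 10^-0.92 + 10^-3.10)
   = 1 / (1 + 0.12023 + 0.00079433) = 1/1.1210 = 0.8920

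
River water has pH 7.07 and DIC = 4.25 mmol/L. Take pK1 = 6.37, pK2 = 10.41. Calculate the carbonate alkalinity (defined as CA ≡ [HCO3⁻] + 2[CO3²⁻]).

CA = 3.54 mmol/L

CA = [HCO3⁻] + 2[CO3²⁻] = (α₁ + 2α₂)·DIC
At pH 7.07: [H⁺]/K1 = 10^-0.70 = 0.19953, K2/[H⁺] = 10^-3.34 = 0.00045709
α₁ = 1/(1 + 0.19953 + 0.00045709) = 1/1.2000 = 0.8333; α₂ = α₁·K2/[H⁺] = 0.0003809
α₁ + 2α₂ = 0.8341
CA = 0.8341 × 4.25 = 3.54 mmol/L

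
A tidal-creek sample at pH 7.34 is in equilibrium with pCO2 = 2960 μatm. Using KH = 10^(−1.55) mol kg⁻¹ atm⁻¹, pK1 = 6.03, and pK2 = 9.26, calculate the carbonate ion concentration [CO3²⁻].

[CO2*] = KH · pCO2 = 10^(−1.55) × 2960×10^-6 = 8.342×10^-5 mol/kg
α₀ = 1/(1 + K1/[H⁺] + K1K2/[H⁺]²) = 1/(1 + 10^+1.31 + 10^-0.61) = 0.04616
DIC = [CO2*]/α₀ = 8.342×10^-5 / 0.04616 = 1.807 mmol/kg
[CO3²⁻] = α₂·DIC; α₂ = 0.01133, so [CO3²⁻] = 0.01133 × 1.807 = 0.0205 mmol/kg

[CO3²⁻] = 0.0205 mmol/kg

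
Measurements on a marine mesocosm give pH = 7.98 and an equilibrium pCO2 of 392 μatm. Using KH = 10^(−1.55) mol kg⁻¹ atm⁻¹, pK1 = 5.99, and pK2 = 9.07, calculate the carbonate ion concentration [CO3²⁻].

[CO2*] = KH · pCO2 = 10^(−1.55) × 392×10^-6 = 1.105×10^-5 mol/kg
α₀ = 1/(1 + K1/[H⁺] + K1K2/[H⁺]²) = 1/(1 + 10^+1.99 + 10^+0.90) = 0.009375
DIC = [CO2*]/α₀ = 1.105×10^-5 / 0.009375 = 1.178 mmol/kg
[CO3²⁻] = α₂·DIC; α₂ = 0.07447, so [CO3²⁻] = 0.07447 × 1.178 = 0.0878 mmol/kg

[CO3²⁻] = 0.0878 mmol/kg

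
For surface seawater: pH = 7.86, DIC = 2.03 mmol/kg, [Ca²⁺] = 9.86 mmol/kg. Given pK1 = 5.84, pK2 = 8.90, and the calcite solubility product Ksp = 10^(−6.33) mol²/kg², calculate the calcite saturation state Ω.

Ω = 3.55

α₂ = 1 / (1 + [H⁺]/K2 + [H⁺]²/(K1K2)) = 1 / (1 + 10^+1.04 + 10^-0.98)
   = 1 / (1 + 10.965 + 0.10471) = 1/12.069 = 0.08285
[CO3²⁻] = α₂ × DIC = 0.08285 × 2.03 = 0.1682 mmol/kg
Ksp = 10^(−6.33) = 4.677×10^-7
Ω = [Ca²⁺][CO3²⁻]/Ksp = (9.86×10^-3)(1.682×10^-4) / 4.677×10^-7 = 3.55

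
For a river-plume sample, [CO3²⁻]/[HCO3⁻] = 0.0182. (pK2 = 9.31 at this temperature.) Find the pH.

pH = 7.57

From K2 = [H⁺][CO3²⁻]/[HCO3⁻]:  pH = pK2 + log₁₀([CO3²⁻]/[HCO3⁻])
log₁₀(0.0182) = -1.740
pH = 9.31 + (-1.740) = 7.57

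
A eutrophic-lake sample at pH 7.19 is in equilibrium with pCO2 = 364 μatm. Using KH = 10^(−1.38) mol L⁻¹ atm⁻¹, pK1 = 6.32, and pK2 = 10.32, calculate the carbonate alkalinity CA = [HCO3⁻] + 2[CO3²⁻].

CA = 0.113 mmol/L

[CO2*] = KH · pCO2 = 10^(−1.38) × 364×10^-6 = 1.517×10^-5 mol/L
α₀ = 1/(1 + K1/[H⁺] + K1K2/[H⁺]²) = 1/(1 + 10^+0.87 + 10^-2.26) = 0.1188
DIC = [CO2*]/α₀ = 1.517×10^-5 / 0.1188 = 0.1277 mmol/L
CA = (α₁ + 2α₂)·DIC = (0.8806 + 2×0.0006528) × 0.1277 = 0.113 mmol/L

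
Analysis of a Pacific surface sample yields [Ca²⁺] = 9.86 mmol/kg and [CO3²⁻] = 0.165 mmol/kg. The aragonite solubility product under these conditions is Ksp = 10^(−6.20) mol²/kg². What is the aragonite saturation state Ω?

Ksp = 10^(−6.20) = 6.310×10^-7
Ω = [Ca²⁺][CO3²⁻]/Ksp = (9.86×10^-3)(0.165×10^-3) / 6.310×10^-7 = 2.58

Ω = 2.58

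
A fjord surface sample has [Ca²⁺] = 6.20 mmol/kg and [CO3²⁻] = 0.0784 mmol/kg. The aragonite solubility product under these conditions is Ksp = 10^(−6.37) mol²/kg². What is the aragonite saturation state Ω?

Ω = 1.14

Ksp = 10^(−6.37) = 4.266×10^-7
Ω = [Ca²⁺][CO3²⁻]/Ksp = (6.20×10^-3)(0.0784×10^-3) / 4.266×10^-7 = 1.14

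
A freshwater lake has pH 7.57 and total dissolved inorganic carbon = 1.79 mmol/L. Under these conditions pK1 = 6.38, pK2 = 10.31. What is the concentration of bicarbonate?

α₁ = 1 / (1 + [H⁺]/K1 + K2/[H⁺]) = 1 / (1 + 10^-1.19 + 10^-2.74)
   = 1 / (1 + 0.064565 + 0.0018197) = 1/1.0664 = 0.9377
[HCO3⁻] = α₁ × DIC = 0.9377 × 1.79 = 1.68 mmol/L

[HCO3⁻] = 1.68 mmol/L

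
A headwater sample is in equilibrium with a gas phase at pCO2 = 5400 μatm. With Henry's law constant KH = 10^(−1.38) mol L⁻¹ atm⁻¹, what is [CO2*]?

[CO2*] = 225 μmol/L

KH = 10^(−1.38) = 4.169×10^-2 mol L⁻¹ atm⁻¹
[CO2*] = KH · pCO2 = 4.169×10^-2 × 5400×10^-6 atm = 2.25×10^-4 mol/L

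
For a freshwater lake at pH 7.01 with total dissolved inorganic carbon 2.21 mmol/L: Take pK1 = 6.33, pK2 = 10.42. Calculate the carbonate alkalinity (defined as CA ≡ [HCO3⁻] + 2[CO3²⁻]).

CA = 1.83 mmol/L

CA = [HCO3⁻] + 2[CO3²⁻] = (α₁ + 2α₂)·DIC
At pH 7.01: [H⁺]/K1 = 10^-0.68 = 0.20893, K2/[H⁺] = 10^-3.41 = 0.00038905
α₁ = 1/(1 + 0.20893 + 0.00038905) = 1/1.2093 = 0.8269; α₂ = α₁·K2/[H⁺] = 0.0003217
α₁ + 2α₂ = 0.8276
CA = 0.8276 × 2.21 = 1.83 mmol/L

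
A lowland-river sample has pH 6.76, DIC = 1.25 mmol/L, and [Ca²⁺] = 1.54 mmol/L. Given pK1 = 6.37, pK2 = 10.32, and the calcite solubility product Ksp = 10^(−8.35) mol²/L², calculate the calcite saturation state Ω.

α₂ = 1 / (1 + [H⁺]/K2 + [H⁺]²/(K1K2)) = 1 / (1 + 10^+3.56 + 10^+3.17)
   = 1 / (1 + 3630.8 + 1479.1) = 1/5110.9 = 0.0001957
[CO3²⁻] = α₂ × DIC = 0.0001957 × 1.25 = 0.0002446 mmol/L = 0.2446 μmol/L
Ksp = 10^(−8.35) = 4.467×10^-9
Ω = [Ca²⁺][CO3²⁻]/Ksp = (1.54×10^-3)(2.446×10^-7) / 4.467×10^-9 = 0.0843

Ω = 0.0843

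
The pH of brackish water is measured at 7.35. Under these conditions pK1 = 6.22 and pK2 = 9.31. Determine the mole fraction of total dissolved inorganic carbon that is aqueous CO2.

α₀ = 0.0683

α₀ = 1 / (1 + K1/[H⁺] + K1K2/[H⁺]²) = 1 / (1 + 10^+1.13 + 10^-0.83)
   = 1 / (1 + 13.490 + 0.14791) = 1/14.638 = 0.06832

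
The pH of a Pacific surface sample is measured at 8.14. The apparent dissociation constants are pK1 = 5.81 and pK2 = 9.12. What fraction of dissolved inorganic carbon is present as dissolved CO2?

α₀ = 1 / (1 + K1/[H⁺] + K1K2/[H⁺]²) = 1 / (1 + 10^+2.33 + 10^+1.35)
   = 1 / (1 + 213.80 + 22.387) = 1/237.18 = 0.004216

α₀ = 0.00422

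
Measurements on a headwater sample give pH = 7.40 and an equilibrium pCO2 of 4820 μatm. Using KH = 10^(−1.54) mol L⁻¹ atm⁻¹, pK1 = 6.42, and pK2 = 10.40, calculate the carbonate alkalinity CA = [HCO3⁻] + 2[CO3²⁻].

CA = 1.33 mmol/L

[CO2*] = KH · pCO2 = 10^(−1.54) × 4820×10^-6 = 1.390×10^-4 mol/L
α₀ = 1/(1 + K1/[H⁺] + K1K2/[H⁺]²) = 1/(1 + 10^+0.98 + 10^-2.02) = 0.09470
DIC = [CO2*]/α₀ = 1.390×10^-4 / 0.09470 = 1.468 mmol/L
CA = (α₁ + 2α₂)·DIC = (0.9044 + 2×0.0009044) × 1.468 = 1.33 mmol/L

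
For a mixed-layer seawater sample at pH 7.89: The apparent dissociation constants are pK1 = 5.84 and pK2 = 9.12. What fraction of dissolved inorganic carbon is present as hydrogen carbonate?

α₁ = 1 / (1 + [H⁺]/K1 + K2/[H⁺]) = 1 / (1 + 10^-2.05 + 10^-1.23)
   = 1 / (1 + 0.0089125 + 0.058884) = 1/1.0678 = 0.9365

α₁ = 0.937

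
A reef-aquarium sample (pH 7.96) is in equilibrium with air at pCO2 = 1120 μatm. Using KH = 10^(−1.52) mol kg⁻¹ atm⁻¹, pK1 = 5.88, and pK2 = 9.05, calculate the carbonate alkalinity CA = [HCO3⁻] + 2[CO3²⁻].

CA = 4.73 mmol/kg

[CO2*] = KH · pCO2 = 10^(−1.52) × 1120×10^-6 = 3.382×10^-5 mol/kg
α₀ = 1/(1 + K1/[H⁺] + K1K2/[H⁺]²) = 1/(1 + 10^+2.08 + 10^+0.99) = 0.007634
DIC = [CO2*]/α₀ = 3.382×10^-5 / 0.007634 = 4.431 mmol/kg
CA = (α₁ + 2α₂)·DIC = (0.9178 + 2×0.07460) × 4.431 = 4.73 mmol/kg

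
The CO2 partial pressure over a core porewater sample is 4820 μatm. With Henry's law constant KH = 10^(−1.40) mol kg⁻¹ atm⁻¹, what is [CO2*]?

KH = 10^(−1.40) = 3.981×10^-2 mol kg⁻¹ atm⁻¹
[CO2*] = KH · pCO2 = 3.981×10^-2 × 4820×10^-6 atm = 1.92×10^-4 mol/kg

[CO2*] = 192 μmol/kg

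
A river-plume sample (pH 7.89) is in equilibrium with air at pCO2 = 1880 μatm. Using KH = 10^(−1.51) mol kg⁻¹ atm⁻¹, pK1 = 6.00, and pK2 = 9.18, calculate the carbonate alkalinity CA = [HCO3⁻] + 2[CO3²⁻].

CA = 4.97 mmol/kg

[CO2*] = KH · pCO2 = 10^(−1.51) × 1880×10^-6 = 5.810×10^-5 mol/kg
α₀ = 1/(1 + K1/[H⁺] + K1K2/[H⁺]²) = 1/(1 + 10^+1.89 + 10^+0.60) = 0.01211
DIC = [CO2*]/α₀ = 5.810×10^-5 / 0.01211 = 4.799 mmol/kg
CA = (α₁ + 2α₂)·DIC = (0.9397 + 2×0.04819) × 4.799 = 4.97 mmol/kg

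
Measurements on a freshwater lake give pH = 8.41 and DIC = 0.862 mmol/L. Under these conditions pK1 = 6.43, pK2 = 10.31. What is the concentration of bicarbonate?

α₁ = 1 / (1 + [H⁺]/K1 + K2/[H⁺]) = 1 / (1 + 10^-1.98 + 10^-1.90)
   = 1 / (1 + 0.010471 + 0.012589) = 1/1.0231 = 0.9775
[HCO3⁻] = α₁ × DIC = 0.9775 × 0.862 = 0.843 mmol/L

[HCO3⁻] = 0.843 mmol/L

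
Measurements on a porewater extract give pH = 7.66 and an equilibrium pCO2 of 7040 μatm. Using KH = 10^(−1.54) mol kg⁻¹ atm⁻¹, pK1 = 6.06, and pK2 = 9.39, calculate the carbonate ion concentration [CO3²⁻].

[CO2*] = KH · pCO2 = 10^(−1.54) × 7040×10^-6 = 2.030×10^-4 mol/kg
α₀ = 1/(1 + K1/[H⁺] + K1K2/[H⁺]²) = 1/(1 + 10^+1.60 + 10^-0.13) = 0.02407
DIC = [CO2*]/α₀ = 2.030×10^-4 / 0.02407 = 8.437 mmol/kg
[CO3²⁻] = α₂·DIC; α₂ = 0.01784, so [CO3²⁻] = 0.01784 × 8.437 = 0.151 mmol/kg

[CO3²⁻] = 0.151 mmol/kg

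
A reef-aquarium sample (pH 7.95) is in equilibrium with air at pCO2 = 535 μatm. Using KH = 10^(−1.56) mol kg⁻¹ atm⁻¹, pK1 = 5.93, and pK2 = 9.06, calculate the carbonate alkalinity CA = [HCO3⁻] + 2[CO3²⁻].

[CO2*] = KH · pCO2 = 10^(−1.56) × 535×10^-6 = 1.474×10^-5 mol/kg
α₀ = 1/(1 + K1/[H⁺] + K1K2/[H⁺]²) = 1/(1 + 10^+2.02 + 10^+0.91) = 0.008784
DIC = [CO2*]/α₀ = 1.474×10^-5 / 0.008784 = 1.677 mmol/kg
CA = (α₁ + 2α₂)·DIC = (0.9198 + 2×0.07140) × 1.677 = 1.78 mmol/kg

CA = 1.78 mmol/kg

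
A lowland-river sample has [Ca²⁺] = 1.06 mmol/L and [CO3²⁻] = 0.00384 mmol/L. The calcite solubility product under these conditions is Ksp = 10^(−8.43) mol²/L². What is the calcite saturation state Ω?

Ω = 1.10

Ksp = 10^(−8.43) = 3.715×10^-9
Ω = [Ca²⁺][CO3²⁻]/Ksp = (1.06×10^-3)(0.00384×10^-3) / 3.715×10^-9 = 1.10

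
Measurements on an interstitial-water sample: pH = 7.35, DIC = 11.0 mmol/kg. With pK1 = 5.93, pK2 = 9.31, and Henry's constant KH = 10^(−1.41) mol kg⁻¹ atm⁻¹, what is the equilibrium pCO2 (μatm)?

α₀ = 1 / (1 + K1/[H⁺] + K1K2/[H⁺]²) = 1 / (1 + 10^+1.42 + 10^-0.54)
   = 1 / (1 + 26.303 + 0.28840) = 1/27.591 = 0.03624
[CO2*] = α₀ × DIC = 0.03624 × 11.0 = 0.3987 mmol/kg
pCO2 = [CO2*]/KH = 3.987×10^-4 / 3.890×10^-2 = 1.02×10^4 μatm

pCO2 = 1.02×10^4 μatm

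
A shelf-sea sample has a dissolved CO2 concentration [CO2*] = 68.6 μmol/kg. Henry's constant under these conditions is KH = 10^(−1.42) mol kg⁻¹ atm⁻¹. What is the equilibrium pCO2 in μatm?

KH = 10^(−1.42) = 3.802×10^-2 mol kg⁻¹ atm⁻¹
pCO2 = [CO2*]/KH = 68.6×10^-6 / 3.802×10^-2 = 1.80×10^-3 atm = 1800 μatm

pCO2 = 1800 μatm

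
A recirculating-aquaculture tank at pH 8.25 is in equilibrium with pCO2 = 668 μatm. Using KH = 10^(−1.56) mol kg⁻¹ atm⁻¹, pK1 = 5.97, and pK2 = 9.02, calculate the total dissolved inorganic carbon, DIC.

DIC = 4.12 mmol/kg

[CO2*] = KH · pCO2 = 10^(−1.56) × 668×10^-6 = 1.840×10^-5 mol/kg
α₀ = 1/(1 + K1/[H⁺] + K1K2/[H⁺]²) = 1/(1 + 10^+2.28 + 10^+1.51) = 0.004466
DIC = [CO2*]/α₀ = 1.840×10^-5 / 0.004466 = 4.12 mmol/kg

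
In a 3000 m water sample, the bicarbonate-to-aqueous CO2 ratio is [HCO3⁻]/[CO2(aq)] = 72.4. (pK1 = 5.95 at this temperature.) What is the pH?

pH = 7.81

From K1 = [H⁺][HCO3⁻]/[CO2(aq)]:  pH = pK1 + log₁₀([HCO3⁻]/[CO2(aq)])
log₁₀(72.4) = +1.860
pH = 5.95 + (+1.860) = 7.81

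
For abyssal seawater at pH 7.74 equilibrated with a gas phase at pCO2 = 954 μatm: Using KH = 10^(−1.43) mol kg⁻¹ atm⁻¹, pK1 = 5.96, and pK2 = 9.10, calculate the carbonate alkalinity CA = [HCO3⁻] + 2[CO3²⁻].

CA = 2.32 mmol/kg

[CO2*] = KH · pCO2 = 10^(−1.43) × 954×10^-6 = 3.544×10^-5 mol/kg
α₀ = 1/(1 + K1/[H⁺] + K1K2/[H⁺]²) = 1/(1 + 10^+1.78 + 10^+0.42) = 0.01565
DIC = [CO2*]/α₀ = 3.544×10^-5 / 0.01565 = 2.264 mmol/kg
CA = (α₁ + 2α₂)·DIC = (0.9432 + 2×0.04117) × 2.264 = 2.32 mmol/kg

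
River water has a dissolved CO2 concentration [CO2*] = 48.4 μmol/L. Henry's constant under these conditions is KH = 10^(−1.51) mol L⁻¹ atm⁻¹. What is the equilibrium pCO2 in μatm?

pCO2 = 1570 μatm

KH = 10^(−1.51) = 3.090×10^-2 mol L⁻¹ atm⁻¹
pCO2 = [CO2*]/KH = 48.4×10^-6 / 3.090×10^-2 = 1.57×10^-3 atm = 1570 μatm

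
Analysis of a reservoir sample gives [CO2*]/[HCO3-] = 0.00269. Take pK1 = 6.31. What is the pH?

From K1 = [H⁺][HCO3-]/[CO2*]:  pH = pK1 − log₁₀([CO2*]/[HCO3-])
log₁₀(0.00269) = -2.570
pH = 6.31 − (-2.570) = 8.88

pH = 8.88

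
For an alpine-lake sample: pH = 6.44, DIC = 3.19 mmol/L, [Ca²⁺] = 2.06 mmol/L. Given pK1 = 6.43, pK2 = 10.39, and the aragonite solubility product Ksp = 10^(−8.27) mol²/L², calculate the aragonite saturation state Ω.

Ω = 0.0694

α₂ = 1 / (1 + [H⁺]/K2 + [H⁺]²/(K1K2)) = 1 / (1 + 10^+3.95 + 10^+3.94)
   = 1 / (1 + 8912.5 + 8709.6) = 1/1.7623×10^4 = 5.674×10^-5
[CO3²⁻] = α₂ × DIC = 5.674×10^-5 × 3.19 = 0.0001810 mmol/L = 0.1810 μmol/L
Ksp = 10^(−8.27) = 5.370×10^-9
Ω = [Ca²⁺][CO3²⁻]/Ksp = (2.06×10^-3)(1.810×10^-7) / 5.370×10^-9 = 0.0694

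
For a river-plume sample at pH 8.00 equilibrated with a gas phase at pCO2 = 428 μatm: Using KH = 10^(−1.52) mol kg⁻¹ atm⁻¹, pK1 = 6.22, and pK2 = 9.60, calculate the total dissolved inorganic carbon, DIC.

[CO2*] = KH · pCO2 = 10^(−1.52) × 428×10^-6 = 1.293×10^-5 mol/kg
α₀ = 1/(1 + K1/[H⁺] + K1K2/[H⁺]²) = 1/(1 + 10^+1.78 + 10^+0.18) = 0.01593
DIC = [CO2*]/α₀ = 1.293×10^-5 / 0.01593 = 0.811 mmol/kg

DIC = 0.811 mmol/kg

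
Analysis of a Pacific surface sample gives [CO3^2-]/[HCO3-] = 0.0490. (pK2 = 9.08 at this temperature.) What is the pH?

From K2 = [H⁺][CO3^2-]/[HCO3-]:  pH = pK2 + log₁₀([CO3^2-]/[HCO3-])
log₁₀(0.0490) = -1.310
pH = 9.08 + (-1.310) = 7.77

pH = 7.77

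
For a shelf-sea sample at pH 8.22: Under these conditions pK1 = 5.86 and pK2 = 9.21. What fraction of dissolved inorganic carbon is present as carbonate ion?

α₂ = 0.0925

α₂ = 1 / (1 + [H⁺]/K2 + [H⁺]²/(K1K2)) = 1 / (1 + 10^+0.99 + 10^-1.37)
   = 1 / (1 + 9.7724 + 0.042658) = 1/10.815 = 0.09246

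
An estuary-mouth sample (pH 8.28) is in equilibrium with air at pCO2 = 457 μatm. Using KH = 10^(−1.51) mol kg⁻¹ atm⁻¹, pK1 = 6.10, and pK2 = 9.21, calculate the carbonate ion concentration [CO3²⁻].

[CO2*] = KH · pCO2 = 10^(−1.51) × 457×10^-6 = 1.412×10^-5 mol/kg
α₀ = 1/(1 + K1/[H⁺] + K1K2/[H⁺]²) = 1/(1 + 10^+2.18 + 10^+1.25) = 0.005878
DIC = [CO2*]/α₀ = 1.412×10^-5 / 0.005878 = 2.403 mmol/kg
[CO3²⁻] = α₂·DIC; α₂ = 0.1045, so [CO3²⁻] = 0.1045 × 2.403 = 0.251 mmol/kg

[CO3²⁻] = 0.251 mmol/kg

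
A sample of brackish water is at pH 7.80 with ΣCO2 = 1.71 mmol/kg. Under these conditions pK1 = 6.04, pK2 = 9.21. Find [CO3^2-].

[CO3²⁻] = 0.0630 mmol/kg

α₂ = 1 / (1 + [H⁺]/K2 + [H⁺]²/(K1K2)) = 1 / (1 + 10^+1.41 + 10^-0.35)
   = 1 / (1 + 25.704 + 0.44668) = 1/27.151 = 0.03683
[CO3²⁻] = α₂ × DIC = 0.03683 × 1.71 = 0.0630 mmol/kg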